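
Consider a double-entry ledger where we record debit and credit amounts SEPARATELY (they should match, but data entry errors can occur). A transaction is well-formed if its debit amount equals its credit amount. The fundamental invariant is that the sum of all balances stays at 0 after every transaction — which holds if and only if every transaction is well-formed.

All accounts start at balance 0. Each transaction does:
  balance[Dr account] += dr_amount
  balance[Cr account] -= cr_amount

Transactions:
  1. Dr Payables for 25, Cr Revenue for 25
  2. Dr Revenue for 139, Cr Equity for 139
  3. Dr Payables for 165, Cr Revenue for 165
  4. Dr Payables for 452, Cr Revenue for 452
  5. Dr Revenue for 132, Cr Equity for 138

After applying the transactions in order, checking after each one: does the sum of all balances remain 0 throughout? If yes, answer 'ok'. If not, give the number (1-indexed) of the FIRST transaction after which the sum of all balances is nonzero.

After txn 1: dr=25 cr=25 sum_balances=0
After txn 2: dr=139 cr=139 sum_balances=0
After txn 3: dr=165 cr=165 sum_balances=0
After txn 4: dr=452 cr=452 sum_balances=0
After txn 5: dr=132 cr=138 sum_balances=-6

Answer: 5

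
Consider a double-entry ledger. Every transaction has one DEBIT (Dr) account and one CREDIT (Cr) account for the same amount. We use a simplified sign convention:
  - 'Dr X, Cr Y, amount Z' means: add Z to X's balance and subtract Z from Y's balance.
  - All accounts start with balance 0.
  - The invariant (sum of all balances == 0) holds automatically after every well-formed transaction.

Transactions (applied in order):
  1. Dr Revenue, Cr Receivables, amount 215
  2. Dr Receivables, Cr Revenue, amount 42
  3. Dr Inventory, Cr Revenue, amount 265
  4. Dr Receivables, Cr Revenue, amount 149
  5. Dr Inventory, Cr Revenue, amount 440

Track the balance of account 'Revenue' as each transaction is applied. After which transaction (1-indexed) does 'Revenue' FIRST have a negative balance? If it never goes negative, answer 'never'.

Answer: 3

Derivation:
After txn 1: Revenue=215
After txn 2: Revenue=173
After txn 3: Revenue=-92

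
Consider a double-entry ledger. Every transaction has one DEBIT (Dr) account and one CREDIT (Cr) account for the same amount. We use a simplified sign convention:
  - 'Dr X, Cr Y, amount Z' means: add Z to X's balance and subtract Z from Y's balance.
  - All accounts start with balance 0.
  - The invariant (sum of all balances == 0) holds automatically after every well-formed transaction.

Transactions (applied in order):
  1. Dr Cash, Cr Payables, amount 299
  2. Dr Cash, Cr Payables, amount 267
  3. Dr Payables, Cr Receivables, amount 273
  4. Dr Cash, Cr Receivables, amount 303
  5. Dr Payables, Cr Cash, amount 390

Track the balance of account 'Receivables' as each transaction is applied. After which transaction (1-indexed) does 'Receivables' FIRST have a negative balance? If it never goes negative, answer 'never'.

Answer: 3

Derivation:
After txn 1: Receivables=0
After txn 2: Receivables=0
After txn 3: Receivables=-273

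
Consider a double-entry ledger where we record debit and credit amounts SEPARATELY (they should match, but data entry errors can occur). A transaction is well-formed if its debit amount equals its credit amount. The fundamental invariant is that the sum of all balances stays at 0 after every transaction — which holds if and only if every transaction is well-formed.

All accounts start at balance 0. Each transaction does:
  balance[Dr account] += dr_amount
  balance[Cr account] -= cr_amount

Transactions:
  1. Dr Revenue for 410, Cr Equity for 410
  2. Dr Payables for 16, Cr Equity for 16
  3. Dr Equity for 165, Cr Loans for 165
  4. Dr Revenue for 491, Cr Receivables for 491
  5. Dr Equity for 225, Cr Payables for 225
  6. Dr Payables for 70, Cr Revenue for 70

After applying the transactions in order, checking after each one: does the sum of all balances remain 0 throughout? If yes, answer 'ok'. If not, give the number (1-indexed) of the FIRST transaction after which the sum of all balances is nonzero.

Answer: ok

Derivation:
After txn 1: dr=410 cr=410 sum_balances=0
After txn 2: dr=16 cr=16 sum_balances=0
After txn 3: dr=165 cr=165 sum_balances=0
After txn 4: dr=491 cr=491 sum_balances=0
After txn 5: dr=225 cr=225 sum_balances=0
After txn 6: dr=70 cr=70 sum_balances=0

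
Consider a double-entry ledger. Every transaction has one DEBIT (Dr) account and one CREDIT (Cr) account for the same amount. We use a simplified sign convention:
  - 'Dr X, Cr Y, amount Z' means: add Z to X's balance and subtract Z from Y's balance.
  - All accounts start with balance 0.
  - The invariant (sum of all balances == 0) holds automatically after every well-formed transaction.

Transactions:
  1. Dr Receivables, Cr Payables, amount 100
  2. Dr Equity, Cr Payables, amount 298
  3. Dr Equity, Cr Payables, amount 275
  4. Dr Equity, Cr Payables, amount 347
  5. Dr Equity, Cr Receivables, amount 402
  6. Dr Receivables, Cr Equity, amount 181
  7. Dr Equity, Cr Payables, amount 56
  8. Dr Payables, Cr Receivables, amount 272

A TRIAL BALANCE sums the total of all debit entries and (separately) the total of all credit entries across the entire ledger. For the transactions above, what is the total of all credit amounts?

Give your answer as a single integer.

Answer: 1931

Derivation:
Txn 1: credit+=100
Txn 2: credit+=298
Txn 3: credit+=275
Txn 4: credit+=347
Txn 5: credit+=402
Txn 6: credit+=181
Txn 7: credit+=56
Txn 8: credit+=272
Total credits = 1931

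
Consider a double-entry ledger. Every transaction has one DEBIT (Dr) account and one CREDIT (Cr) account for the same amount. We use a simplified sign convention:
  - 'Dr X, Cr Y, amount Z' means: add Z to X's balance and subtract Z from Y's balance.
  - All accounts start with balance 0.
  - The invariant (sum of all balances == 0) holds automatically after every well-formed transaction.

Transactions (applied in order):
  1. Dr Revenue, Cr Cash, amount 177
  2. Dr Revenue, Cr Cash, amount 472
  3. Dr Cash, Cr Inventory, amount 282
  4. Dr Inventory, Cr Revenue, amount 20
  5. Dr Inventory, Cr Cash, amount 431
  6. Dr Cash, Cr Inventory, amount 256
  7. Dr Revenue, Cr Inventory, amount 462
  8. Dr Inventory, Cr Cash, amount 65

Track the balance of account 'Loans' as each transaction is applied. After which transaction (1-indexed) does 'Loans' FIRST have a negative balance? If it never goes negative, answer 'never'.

After txn 1: Loans=0
After txn 2: Loans=0
After txn 3: Loans=0
After txn 4: Loans=0
After txn 5: Loans=0
After txn 6: Loans=0
After txn 7: Loans=0
After txn 8: Loans=0

Answer: never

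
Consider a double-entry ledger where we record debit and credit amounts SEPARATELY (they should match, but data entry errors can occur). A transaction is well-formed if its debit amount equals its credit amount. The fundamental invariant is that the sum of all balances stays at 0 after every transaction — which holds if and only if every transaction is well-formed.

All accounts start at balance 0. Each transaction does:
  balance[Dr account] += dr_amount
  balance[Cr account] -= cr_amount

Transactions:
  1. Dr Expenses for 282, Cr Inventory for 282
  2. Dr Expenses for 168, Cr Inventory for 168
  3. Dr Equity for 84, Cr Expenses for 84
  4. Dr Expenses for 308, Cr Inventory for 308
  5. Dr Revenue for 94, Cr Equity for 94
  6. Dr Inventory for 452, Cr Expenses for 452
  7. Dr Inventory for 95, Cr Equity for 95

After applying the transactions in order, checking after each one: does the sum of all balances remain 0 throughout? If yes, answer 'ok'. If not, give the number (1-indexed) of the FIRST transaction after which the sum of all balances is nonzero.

After txn 1: dr=282 cr=282 sum_balances=0
After txn 2: dr=168 cr=168 sum_balances=0
After txn 3: dr=84 cr=84 sum_balances=0
After txn 4: dr=308 cr=308 sum_balances=0
After txn 5: dr=94 cr=94 sum_balances=0
After txn 6: dr=452 cr=452 sum_balances=0
After txn 7: dr=95 cr=95 sum_balances=0

Answer: ok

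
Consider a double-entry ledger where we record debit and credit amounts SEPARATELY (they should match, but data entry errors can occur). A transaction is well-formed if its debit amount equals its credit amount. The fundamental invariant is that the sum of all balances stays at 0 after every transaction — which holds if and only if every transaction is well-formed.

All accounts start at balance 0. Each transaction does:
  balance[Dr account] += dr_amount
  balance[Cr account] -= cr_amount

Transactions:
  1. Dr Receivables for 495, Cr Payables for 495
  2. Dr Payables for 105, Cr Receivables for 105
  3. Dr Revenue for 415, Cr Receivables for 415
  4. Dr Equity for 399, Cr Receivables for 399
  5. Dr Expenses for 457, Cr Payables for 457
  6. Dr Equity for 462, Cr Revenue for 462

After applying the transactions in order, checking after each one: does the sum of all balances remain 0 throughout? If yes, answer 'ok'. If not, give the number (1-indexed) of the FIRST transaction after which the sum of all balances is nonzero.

After txn 1: dr=495 cr=495 sum_balances=0
After txn 2: dr=105 cr=105 sum_balances=0
After txn 3: dr=415 cr=415 sum_balances=0
After txn 4: dr=399 cr=399 sum_balances=0
After txn 5: dr=457 cr=457 sum_balances=0
After txn 6: dr=462 cr=462 sum_balances=0

Answer: ok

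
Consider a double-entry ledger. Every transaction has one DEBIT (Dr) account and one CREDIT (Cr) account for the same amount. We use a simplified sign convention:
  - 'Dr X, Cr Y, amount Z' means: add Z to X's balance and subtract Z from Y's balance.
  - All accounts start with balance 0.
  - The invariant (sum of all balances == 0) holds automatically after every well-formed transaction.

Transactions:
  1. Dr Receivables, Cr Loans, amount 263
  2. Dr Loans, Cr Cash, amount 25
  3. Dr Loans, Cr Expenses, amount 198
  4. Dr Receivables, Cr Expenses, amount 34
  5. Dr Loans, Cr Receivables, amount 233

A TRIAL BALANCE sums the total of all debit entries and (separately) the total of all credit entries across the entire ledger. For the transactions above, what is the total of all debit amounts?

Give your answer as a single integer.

Txn 1: debit+=263
Txn 2: debit+=25
Txn 3: debit+=198
Txn 4: debit+=34
Txn 5: debit+=233
Total debits = 753

Answer: 753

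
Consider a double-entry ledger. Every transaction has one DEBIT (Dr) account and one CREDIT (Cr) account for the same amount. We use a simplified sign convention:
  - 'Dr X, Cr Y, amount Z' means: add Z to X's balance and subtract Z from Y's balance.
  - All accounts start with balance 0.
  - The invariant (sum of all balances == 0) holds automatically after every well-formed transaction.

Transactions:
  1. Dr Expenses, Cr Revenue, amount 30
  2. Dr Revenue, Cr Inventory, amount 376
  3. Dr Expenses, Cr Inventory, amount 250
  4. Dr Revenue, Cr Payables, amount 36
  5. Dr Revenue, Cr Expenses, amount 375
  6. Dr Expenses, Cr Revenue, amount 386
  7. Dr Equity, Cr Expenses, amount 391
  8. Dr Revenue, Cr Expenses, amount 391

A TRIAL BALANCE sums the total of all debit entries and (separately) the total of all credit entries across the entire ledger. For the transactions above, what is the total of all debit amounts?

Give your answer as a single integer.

Txn 1: debit+=30
Txn 2: debit+=376
Txn 3: debit+=250
Txn 4: debit+=36
Txn 5: debit+=375
Txn 6: debit+=386
Txn 7: debit+=391
Txn 8: debit+=391
Total debits = 2235

Answer: 2235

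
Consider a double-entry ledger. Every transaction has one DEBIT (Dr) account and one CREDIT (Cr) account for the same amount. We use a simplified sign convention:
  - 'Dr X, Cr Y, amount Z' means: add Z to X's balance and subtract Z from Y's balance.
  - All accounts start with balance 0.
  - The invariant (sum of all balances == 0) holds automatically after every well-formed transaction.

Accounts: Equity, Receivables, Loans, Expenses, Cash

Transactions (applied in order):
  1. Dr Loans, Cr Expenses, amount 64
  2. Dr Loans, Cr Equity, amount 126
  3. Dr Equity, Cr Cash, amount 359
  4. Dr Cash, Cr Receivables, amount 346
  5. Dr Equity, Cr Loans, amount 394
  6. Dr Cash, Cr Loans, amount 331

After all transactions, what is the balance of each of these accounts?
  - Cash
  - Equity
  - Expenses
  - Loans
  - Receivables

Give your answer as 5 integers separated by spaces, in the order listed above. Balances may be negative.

Answer: 318 627 -64 -535 -346

Derivation:
After txn 1 (Dr Loans, Cr Expenses, amount 64): Expenses=-64 Loans=64
After txn 2 (Dr Loans, Cr Equity, amount 126): Equity=-126 Expenses=-64 Loans=190
After txn 3 (Dr Equity, Cr Cash, amount 359): Cash=-359 Equity=233 Expenses=-64 Loans=190
After txn 4 (Dr Cash, Cr Receivables, amount 346): Cash=-13 Equity=233 Expenses=-64 Loans=190 Receivables=-346
After txn 5 (Dr Equity, Cr Loans, amount 394): Cash=-13 Equity=627 Expenses=-64 Loans=-204 Receivables=-346
After txn 6 (Dr Cash, Cr Loans, amount 331): Cash=318 Equity=627 Expenses=-64 Loans=-535 Receivables=-346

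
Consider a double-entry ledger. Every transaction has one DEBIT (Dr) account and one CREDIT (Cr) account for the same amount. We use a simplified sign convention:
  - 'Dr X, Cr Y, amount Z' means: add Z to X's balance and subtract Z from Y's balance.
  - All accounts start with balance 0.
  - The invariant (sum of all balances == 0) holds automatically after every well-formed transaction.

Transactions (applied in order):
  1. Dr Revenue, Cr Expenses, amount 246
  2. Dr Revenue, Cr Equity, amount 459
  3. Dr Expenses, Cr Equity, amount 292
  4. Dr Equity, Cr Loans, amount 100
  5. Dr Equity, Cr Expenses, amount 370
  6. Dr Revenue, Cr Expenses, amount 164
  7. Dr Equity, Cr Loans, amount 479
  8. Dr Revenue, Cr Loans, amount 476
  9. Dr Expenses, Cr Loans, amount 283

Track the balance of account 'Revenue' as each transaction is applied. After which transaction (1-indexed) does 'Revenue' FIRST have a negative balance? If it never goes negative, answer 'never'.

After txn 1: Revenue=246
After txn 2: Revenue=705
After txn 3: Revenue=705
After txn 4: Revenue=705
After txn 5: Revenue=705
After txn 6: Revenue=869
After txn 7: Revenue=869
After txn 8: Revenue=1345
After txn 9: Revenue=1345

Answer: never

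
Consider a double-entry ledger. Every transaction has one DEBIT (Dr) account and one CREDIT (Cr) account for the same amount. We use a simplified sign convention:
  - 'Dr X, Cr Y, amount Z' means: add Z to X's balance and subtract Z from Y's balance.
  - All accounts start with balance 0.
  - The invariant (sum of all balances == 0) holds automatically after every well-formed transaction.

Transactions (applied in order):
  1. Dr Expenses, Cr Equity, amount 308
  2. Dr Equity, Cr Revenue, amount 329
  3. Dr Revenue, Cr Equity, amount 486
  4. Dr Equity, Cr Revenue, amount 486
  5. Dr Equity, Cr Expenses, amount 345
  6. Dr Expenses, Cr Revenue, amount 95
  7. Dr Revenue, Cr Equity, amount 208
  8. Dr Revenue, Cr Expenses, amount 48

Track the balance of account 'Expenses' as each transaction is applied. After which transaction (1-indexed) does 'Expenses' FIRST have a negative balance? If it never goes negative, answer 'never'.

After txn 1: Expenses=308
After txn 2: Expenses=308
After txn 3: Expenses=308
After txn 4: Expenses=308
After txn 5: Expenses=-37

Answer: 5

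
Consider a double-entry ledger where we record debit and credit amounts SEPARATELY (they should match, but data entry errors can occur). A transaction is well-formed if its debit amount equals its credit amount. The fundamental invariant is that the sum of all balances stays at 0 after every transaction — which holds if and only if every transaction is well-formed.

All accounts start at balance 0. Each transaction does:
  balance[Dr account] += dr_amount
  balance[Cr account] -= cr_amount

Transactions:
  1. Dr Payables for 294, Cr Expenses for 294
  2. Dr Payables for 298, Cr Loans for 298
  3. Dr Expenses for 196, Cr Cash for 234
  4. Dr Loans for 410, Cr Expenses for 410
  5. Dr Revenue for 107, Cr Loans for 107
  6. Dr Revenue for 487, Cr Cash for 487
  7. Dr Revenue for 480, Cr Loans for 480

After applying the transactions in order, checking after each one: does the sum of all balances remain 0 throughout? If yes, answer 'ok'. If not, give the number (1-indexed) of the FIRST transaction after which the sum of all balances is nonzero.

After txn 1: dr=294 cr=294 sum_balances=0
After txn 2: dr=298 cr=298 sum_balances=0
After txn 3: dr=196 cr=234 sum_balances=-38
After txn 4: dr=410 cr=410 sum_balances=-38
After txn 5: dr=107 cr=107 sum_balances=-38
After txn 6: dr=487 cr=487 sum_balances=-38
After txn 7: dr=480 cr=480 sum_balances=-38

Answer: 3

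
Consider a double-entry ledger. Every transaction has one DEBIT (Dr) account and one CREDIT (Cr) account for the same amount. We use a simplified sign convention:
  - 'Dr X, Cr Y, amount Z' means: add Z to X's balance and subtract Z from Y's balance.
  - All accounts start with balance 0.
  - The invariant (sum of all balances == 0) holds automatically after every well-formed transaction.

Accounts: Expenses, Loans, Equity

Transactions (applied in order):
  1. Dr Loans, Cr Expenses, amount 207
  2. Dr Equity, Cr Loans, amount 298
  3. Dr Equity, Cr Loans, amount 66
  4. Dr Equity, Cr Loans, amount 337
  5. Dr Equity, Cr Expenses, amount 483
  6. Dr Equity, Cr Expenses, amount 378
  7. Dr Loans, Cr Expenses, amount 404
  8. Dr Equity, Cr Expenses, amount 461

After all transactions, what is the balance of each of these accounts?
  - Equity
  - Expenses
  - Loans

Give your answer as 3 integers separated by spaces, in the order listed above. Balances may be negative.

After txn 1 (Dr Loans, Cr Expenses, amount 207): Expenses=-207 Loans=207
After txn 2 (Dr Equity, Cr Loans, amount 298): Equity=298 Expenses=-207 Loans=-91
After txn 3 (Dr Equity, Cr Loans, amount 66): Equity=364 Expenses=-207 Loans=-157
After txn 4 (Dr Equity, Cr Loans, amount 337): Equity=701 Expenses=-207 Loans=-494
After txn 5 (Dr Equity, Cr Expenses, amount 483): Equity=1184 Expenses=-690 Loans=-494
After txn 6 (Dr Equity, Cr Expenses, amount 378): Equity=1562 Expenses=-1068 Loans=-494
After txn 7 (Dr Loans, Cr Expenses, amount 404): Equity=1562 Expenses=-1472 Loans=-90
After txn 8 (Dr Equity, Cr Expenses, amount 461): Equity=2023 Expenses=-1933 Loans=-90

Answer: 2023 -1933 -90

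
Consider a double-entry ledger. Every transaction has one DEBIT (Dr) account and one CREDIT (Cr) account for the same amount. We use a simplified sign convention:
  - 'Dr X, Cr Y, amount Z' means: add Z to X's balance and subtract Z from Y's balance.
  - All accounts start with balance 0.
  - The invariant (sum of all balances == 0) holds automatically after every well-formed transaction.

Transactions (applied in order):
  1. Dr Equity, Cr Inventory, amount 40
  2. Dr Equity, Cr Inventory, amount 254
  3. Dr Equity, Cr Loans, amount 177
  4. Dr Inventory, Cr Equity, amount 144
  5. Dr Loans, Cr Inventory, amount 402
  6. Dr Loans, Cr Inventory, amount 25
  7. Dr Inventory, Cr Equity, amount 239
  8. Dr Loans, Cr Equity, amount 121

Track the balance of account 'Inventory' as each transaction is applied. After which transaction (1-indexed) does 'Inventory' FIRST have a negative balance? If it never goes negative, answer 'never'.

After txn 1: Inventory=-40

Answer: 1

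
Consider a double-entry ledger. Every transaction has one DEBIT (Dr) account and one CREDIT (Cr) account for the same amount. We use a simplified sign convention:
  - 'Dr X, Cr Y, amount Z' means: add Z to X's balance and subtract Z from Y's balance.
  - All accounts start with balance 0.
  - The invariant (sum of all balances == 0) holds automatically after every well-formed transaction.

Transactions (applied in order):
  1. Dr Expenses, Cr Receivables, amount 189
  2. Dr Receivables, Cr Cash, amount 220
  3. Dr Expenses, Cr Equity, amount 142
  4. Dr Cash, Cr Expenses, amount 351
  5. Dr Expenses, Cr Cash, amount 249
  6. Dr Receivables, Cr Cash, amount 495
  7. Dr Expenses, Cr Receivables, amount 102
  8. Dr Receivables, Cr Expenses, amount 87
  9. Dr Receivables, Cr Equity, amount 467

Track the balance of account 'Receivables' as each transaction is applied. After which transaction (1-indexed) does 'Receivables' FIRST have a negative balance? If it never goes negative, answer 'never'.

Answer: 1

Derivation:
After txn 1: Receivables=-189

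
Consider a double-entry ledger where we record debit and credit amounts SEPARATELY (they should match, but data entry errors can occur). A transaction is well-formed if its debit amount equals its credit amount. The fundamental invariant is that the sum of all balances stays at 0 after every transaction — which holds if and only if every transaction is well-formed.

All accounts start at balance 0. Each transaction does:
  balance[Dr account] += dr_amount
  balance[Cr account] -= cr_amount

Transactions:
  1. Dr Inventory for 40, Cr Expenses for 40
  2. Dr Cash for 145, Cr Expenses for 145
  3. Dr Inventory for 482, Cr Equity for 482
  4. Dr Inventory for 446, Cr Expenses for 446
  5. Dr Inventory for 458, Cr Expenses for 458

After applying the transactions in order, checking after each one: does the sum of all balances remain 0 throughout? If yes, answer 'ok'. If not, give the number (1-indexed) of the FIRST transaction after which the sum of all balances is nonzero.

Answer: ok

Derivation:
After txn 1: dr=40 cr=40 sum_balances=0
After txn 2: dr=145 cr=145 sum_balances=0
After txn 3: dr=482 cr=482 sum_balances=0
After txn 4: dr=446 cr=446 sum_balances=0
After txn 5: dr=458 cr=458 sum_balances=0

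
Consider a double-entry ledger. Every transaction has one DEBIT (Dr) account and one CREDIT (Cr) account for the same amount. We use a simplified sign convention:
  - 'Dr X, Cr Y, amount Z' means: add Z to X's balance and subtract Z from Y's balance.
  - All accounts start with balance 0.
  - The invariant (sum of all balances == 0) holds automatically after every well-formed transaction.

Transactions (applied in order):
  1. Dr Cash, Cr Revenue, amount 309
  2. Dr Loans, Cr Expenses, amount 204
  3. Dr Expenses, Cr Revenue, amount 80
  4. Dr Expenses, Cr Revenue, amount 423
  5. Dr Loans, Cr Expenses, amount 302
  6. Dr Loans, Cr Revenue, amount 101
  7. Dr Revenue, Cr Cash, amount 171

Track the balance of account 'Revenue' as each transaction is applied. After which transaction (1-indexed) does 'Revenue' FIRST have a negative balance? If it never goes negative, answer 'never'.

Answer: 1

Derivation:
After txn 1: Revenue=-309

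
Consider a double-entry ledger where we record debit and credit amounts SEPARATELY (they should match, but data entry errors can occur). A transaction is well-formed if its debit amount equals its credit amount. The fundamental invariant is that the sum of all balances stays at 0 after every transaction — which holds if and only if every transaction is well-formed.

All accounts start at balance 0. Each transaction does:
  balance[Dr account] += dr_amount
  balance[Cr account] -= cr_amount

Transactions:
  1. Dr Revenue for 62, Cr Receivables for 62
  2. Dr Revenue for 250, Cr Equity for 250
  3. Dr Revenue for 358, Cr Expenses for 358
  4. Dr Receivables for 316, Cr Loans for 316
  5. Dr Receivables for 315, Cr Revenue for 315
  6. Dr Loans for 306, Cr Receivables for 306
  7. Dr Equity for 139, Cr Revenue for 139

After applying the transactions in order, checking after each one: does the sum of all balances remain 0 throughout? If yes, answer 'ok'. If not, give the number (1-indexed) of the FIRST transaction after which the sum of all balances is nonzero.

After txn 1: dr=62 cr=62 sum_balances=0
After txn 2: dr=250 cr=250 sum_balances=0
After txn 3: dr=358 cr=358 sum_balances=0
After txn 4: dr=316 cr=316 sum_balances=0
After txn 5: dr=315 cr=315 sum_balances=0
After txn 6: dr=306 cr=306 sum_balances=0
After txn 7: dr=139 cr=139 sum_balances=0

Answer: ok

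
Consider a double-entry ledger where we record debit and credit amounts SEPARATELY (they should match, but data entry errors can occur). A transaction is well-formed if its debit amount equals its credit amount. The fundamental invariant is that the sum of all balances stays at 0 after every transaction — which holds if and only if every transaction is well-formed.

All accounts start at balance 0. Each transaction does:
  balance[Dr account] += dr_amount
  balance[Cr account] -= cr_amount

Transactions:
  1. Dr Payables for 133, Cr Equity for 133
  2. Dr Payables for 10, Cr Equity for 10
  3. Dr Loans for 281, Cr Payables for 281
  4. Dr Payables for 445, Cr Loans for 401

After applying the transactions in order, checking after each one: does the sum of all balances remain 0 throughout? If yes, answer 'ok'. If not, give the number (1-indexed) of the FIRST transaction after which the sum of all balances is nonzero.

Answer: 4

Derivation:
After txn 1: dr=133 cr=133 sum_balances=0
After txn 2: dr=10 cr=10 sum_balances=0
After txn 3: dr=281 cr=281 sum_balances=0
After txn 4: dr=445 cr=401 sum_balances=44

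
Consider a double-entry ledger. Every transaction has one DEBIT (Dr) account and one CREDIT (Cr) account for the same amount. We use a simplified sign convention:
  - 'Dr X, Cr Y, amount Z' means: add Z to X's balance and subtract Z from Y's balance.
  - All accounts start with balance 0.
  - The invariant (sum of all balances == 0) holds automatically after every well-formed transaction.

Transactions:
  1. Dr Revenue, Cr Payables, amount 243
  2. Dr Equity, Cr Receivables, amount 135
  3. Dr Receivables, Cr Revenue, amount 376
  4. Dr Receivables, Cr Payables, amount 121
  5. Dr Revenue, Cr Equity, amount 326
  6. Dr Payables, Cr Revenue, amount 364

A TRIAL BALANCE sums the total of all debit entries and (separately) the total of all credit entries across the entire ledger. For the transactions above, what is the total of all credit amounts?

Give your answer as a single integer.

Answer: 1565

Derivation:
Txn 1: credit+=243
Txn 2: credit+=135
Txn 3: credit+=376
Txn 4: credit+=121
Txn 5: credit+=326
Txn 6: credit+=364
Total credits = 1565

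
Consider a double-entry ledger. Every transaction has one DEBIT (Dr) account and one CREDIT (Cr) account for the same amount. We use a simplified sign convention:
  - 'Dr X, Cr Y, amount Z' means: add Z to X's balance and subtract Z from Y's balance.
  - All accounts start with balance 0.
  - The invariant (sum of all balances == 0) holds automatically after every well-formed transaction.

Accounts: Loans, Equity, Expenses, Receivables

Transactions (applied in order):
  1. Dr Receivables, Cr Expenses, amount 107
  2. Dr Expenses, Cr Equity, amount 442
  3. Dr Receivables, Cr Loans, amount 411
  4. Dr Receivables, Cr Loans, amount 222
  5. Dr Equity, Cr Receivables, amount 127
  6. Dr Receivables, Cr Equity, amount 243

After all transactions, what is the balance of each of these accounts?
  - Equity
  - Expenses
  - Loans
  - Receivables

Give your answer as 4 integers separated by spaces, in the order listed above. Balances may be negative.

Answer: -558 335 -633 856

Derivation:
After txn 1 (Dr Receivables, Cr Expenses, amount 107): Expenses=-107 Receivables=107
After txn 2 (Dr Expenses, Cr Equity, amount 442): Equity=-442 Expenses=335 Receivables=107
After txn 3 (Dr Receivables, Cr Loans, amount 411): Equity=-442 Expenses=335 Loans=-411 Receivables=518
After txn 4 (Dr Receivables, Cr Loans, amount 222): Equity=-442 Expenses=335 Loans=-633 Receivables=740
After txn 5 (Dr Equity, Cr Receivables, amount 127): Equity=-315 Expenses=335 Loans=-633 Receivables=613
After txn 6 (Dr Receivables, Cr Equity, amount 243): Equity=-558 Expenses=335 Loans=-633 Receivables=856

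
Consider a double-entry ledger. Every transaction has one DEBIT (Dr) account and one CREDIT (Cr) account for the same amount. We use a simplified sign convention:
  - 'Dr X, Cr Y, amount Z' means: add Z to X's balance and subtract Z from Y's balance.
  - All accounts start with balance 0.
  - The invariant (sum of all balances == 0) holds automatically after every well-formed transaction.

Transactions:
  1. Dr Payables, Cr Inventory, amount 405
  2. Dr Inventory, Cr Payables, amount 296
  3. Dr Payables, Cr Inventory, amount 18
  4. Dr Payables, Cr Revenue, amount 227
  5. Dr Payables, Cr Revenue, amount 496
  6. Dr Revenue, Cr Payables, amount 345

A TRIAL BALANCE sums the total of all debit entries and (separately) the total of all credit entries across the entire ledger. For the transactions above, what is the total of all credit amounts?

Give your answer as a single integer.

Answer: 1787

Derivation:
Txn 1: credit+=405
Txn 2: credit+=296
Txn 3: credit+=18
Txn 4: credit+=227
Txn 5: credit+=496
Txn 6: credit+=345
Total credits = 1787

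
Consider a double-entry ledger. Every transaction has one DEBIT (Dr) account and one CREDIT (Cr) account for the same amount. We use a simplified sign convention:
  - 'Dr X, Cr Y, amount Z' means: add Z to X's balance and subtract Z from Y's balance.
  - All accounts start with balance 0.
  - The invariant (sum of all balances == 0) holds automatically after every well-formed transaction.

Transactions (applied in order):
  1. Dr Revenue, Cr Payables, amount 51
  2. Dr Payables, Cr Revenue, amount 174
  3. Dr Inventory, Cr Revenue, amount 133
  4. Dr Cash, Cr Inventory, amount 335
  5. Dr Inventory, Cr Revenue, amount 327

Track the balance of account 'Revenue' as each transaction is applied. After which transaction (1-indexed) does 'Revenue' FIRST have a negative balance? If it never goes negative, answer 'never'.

After txn 1: Revenue=51
After txn 2: Revenue=-123

Answer: 2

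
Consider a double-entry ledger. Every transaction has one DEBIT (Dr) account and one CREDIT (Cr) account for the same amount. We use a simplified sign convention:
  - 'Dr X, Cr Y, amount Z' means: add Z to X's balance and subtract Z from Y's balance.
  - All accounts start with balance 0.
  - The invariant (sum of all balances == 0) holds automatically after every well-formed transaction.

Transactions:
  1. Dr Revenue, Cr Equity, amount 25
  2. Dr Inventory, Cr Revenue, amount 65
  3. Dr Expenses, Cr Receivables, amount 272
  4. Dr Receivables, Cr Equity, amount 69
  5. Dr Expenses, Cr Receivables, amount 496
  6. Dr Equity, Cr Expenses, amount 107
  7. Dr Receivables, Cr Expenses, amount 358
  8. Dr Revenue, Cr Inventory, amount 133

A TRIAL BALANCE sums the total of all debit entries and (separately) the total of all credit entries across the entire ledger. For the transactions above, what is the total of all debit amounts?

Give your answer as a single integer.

Answer: 1525

Derivation:
Txn 1: debit+=25
Txn 2: debit+=65
Txn 3: debit+=272
Txn 4: debit+=69
Txn 5: debit+=496
Txn 6: debit+=107
Txn 7: debit+=358
Txn 8: debit+=133
Total debits = 1525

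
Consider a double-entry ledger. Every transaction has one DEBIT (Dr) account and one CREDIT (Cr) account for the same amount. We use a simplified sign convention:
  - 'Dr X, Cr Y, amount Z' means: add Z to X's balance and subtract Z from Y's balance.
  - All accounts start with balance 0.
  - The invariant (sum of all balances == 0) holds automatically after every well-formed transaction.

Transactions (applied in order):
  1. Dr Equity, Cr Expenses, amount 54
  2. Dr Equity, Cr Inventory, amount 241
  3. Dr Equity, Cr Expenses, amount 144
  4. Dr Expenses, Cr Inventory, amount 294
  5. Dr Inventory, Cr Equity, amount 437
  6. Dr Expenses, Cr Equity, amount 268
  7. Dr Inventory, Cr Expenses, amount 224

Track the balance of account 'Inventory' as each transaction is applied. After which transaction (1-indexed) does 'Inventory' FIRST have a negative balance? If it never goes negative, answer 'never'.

After txn 1: Inventory=0
After txn 2: Inventory=-241

Answer: 2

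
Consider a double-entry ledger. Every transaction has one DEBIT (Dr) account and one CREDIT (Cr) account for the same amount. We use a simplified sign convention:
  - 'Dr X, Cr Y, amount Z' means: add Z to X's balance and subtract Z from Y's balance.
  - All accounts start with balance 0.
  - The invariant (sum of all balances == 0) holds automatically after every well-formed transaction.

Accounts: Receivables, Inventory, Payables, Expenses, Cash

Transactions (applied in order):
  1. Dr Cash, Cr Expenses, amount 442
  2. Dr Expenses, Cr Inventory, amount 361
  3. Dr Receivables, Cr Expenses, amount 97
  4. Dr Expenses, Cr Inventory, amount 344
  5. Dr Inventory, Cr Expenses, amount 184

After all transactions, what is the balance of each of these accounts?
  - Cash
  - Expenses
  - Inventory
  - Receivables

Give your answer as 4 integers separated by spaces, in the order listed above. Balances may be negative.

After txn 1 (Dr Cash, Cr Expenses, amount 442): Cash=442 Expenses=-442
After txn 2 (Dr Expenses, Cr Inventory, amount 361): Cash=442 Expenses=-81 Inventory=-361
After txn 3 (Dr Receivables, Cr Expenses, amount 97): Cash=442 Expenses=-178 Inventory=-361 Receivables=97
After txn 4 (Dr Expenses, Cr Inventory, amount 344): Cash=442 Expenses=166 Inventory=-705 Receivables=97
After txn 5 (Dr Inventory, Cr Expenses, amount 184): Cash=442 Expenses=-18 Inventory=-521 Receivables=97

Answer: 442 -18 -521 97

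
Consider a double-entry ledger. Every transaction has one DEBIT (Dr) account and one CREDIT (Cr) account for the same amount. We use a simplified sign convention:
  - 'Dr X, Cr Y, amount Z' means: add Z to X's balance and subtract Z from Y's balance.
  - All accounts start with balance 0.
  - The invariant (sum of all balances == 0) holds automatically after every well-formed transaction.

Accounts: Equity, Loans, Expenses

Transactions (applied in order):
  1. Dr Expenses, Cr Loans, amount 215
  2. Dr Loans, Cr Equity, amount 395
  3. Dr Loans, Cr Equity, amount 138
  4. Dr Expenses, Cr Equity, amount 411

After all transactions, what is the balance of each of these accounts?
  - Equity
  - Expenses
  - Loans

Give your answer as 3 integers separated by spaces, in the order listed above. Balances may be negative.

Answer: -944 626 318

Derivation:
After txn 1 (Dr Expenses, Cr Loans, amount 215): Expenses=215 Loans=-215
After txn 2 (Dr Loans, Cr Equity, amount 395): Equity=-395 Expenses=215 Loans=180
After txn 3 (Dr Loans, Cr Equity, amount 138): Equity=-533 Expenses=215 Loans=318
After txn 4 (Dr Expenses, Cr Equity, amount 411): Equity=-944 Expenses=626 Loans=318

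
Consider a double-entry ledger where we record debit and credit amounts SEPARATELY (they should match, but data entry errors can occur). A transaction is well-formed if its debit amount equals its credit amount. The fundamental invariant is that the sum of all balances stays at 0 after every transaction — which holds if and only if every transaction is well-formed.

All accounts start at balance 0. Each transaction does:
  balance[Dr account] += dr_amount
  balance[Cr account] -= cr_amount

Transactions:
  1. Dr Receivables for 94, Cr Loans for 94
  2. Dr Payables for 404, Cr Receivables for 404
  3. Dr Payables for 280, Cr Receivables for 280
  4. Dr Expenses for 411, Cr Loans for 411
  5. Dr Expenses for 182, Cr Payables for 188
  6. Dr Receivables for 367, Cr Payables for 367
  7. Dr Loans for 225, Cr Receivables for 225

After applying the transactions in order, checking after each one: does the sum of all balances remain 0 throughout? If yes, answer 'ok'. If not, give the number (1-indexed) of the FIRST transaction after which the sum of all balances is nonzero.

After txn 1: dr=94 cr=94 sum_balances=0
After txn 2: dr=404 cr=404 sum_balances=0
After txn 3: dr=280 cr=280 sum_balances=0
After txn 4: dr=411 cr=411 sum_balances=0
After txn 5: dr=182 cr=188 sum_balances=-6
After txn 6: dr=367 cr=367 sum_balances=-6
After txn 7: dr=225 cr=225 sum_balances=-6

Answer: 5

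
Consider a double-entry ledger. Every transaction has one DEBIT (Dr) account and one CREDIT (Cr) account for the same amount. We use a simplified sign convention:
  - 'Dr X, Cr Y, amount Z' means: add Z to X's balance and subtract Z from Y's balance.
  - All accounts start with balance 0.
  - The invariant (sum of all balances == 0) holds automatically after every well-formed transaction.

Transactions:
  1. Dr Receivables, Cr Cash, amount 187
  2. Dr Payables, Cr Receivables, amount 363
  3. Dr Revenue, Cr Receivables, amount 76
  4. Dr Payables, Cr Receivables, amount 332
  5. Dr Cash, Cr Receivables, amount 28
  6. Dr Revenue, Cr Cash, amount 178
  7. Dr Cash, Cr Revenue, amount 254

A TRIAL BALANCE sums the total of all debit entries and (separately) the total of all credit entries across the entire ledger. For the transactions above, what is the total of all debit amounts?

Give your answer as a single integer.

Txn 1: debit+=187
Txn 2: debit+=363
Txn 3: debit+=76
Txn 4: debit+=332
Txn 5: debit+=28
Txn 6: debit+=178
Txn 7: debit+=254
Total debits = 1418

Answer: 1418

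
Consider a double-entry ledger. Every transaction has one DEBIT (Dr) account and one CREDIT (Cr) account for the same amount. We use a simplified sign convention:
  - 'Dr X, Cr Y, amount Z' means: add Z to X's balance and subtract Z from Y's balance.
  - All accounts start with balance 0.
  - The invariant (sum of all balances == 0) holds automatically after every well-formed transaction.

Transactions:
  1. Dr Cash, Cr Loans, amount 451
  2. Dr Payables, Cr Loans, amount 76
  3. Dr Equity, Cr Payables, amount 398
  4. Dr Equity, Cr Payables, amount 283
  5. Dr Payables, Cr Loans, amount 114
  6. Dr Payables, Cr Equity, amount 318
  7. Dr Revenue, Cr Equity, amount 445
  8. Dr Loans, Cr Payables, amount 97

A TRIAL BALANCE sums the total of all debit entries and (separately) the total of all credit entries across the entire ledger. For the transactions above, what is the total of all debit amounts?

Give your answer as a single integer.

Answer: 2182

Derivation:
Txn 1: debit+=451
Txn 2: debit+=76
Txn 3: debit+=398
Txn 4: debit+=283
Txn 5: debit+=114
Txn 6: debit+=318
Txn 7: debit+=445
Txn 8: debit+=97
Total debits = 2182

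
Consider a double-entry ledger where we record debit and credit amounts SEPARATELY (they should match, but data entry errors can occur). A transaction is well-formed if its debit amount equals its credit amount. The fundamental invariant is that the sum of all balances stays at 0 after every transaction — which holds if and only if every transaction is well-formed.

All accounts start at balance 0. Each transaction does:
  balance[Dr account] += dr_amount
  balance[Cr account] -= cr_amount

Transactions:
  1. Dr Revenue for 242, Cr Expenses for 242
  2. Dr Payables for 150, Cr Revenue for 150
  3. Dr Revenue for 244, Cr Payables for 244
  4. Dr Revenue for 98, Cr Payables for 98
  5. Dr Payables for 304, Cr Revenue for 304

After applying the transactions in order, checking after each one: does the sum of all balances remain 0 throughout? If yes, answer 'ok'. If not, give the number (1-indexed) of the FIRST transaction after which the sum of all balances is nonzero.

After txn 1: dr=242 cr=242 sum_balances=0
After txn 2: dr=150 cr=150 sum_balances=0
After txn 3: dr=244 cr=244 sum_balances=0
After txn 4: dr=98 cr=98 sum_balances=0
After txn 5: dr=304 cr=304 sum_balances=0

Answer: ok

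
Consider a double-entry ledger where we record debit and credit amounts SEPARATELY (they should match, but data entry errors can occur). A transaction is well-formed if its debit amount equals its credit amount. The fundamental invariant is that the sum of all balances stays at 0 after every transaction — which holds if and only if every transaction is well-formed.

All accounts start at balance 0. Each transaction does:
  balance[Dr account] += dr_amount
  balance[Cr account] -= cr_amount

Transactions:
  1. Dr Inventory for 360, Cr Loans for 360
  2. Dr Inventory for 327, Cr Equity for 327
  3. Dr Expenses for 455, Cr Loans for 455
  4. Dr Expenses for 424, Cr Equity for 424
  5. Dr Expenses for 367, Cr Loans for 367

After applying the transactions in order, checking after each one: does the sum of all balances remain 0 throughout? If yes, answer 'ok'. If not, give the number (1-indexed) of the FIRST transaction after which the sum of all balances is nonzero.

Answer: ok

Derivation:
After txn 1: dr=360 cr=360 sum_balances=0
After txn 2: dr=327 cr=327 sum_balances=0
After txn 3: dr=455 cr=455 sum_balances=0
After txn 4: dr=424 cr=424 sum_balances=0
After txn 5: dr=367 cr=367 sum_balances=0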